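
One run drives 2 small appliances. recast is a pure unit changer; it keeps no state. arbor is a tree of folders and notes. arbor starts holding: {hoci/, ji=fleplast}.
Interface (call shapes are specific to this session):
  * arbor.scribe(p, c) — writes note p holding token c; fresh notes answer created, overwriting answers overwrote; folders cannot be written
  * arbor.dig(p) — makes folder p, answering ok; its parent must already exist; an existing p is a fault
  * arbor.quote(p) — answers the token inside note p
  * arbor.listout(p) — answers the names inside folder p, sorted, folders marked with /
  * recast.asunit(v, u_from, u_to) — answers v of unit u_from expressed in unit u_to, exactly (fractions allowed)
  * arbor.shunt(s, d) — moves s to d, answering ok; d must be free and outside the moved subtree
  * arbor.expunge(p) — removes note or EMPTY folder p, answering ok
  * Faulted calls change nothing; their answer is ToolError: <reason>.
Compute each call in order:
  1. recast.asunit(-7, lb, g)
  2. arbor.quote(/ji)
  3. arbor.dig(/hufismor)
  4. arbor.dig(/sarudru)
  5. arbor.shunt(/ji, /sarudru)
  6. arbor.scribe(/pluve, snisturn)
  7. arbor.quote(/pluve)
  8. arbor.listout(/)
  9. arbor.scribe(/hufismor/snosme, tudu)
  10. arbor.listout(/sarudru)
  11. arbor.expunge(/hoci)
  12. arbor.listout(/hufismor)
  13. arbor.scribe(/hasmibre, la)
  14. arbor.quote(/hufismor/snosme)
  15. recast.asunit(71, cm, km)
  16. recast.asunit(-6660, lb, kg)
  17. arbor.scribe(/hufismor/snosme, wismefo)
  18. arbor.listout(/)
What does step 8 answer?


Answer: [hoci/, hufismor/, ji, pluve, sarudru/]

Derivation:
Then recast.asunit(v→-7, u_from→lb, u_to→g), giving -317514659/100000.
Then arbor.quote(p→/ji), and observe fleplast.
Now I run arbor.dig(p→/hufismor), giving ok.
Using arbor.dig(p→/sarudru), — result: ok.
Using arbor.shunt(s→/ji, d→/sarudru), which returns ToolError: exists.
I invoke arbor.scribe(p→/pluve, c→snisturn), and observe created.
Now I run arbor.quote(p→/pluve), → snisturn.
Then arbor.listout(p→/), giving [hoci/, hufismor/, ji, pluve, sarudru/].
Using arbor.scribe(p→/hufismor/snosme, c→tudu), — result: created.
I invoke arbor.listout(p→/sarudru), yielding [].
Using arbor.expunge(p→/hoci), and observe ok.
Then arbor.listout(p→/hufismor), which returns [snosme].
I run arbor.scribe(p→/hasmibre, c→la), — result: created.
Now I run arbor.quote(p→/hufismor/snosme): tudu.
Next I call recast.asunit(v→71, u_from→cm, u_to→km), and see 71/100000.
I invoke recast.asunit(v→-6660, u_from→lb, u_to→kg), and see -15104625921/5000000.
Next I call arbor.scribe(p→/hufismor/snosme, c→wismefo), giving overwrote.
I run arbor.listout(p→/), which returns [hasmibre, hufismor/, ji, pluve, sarudru/].


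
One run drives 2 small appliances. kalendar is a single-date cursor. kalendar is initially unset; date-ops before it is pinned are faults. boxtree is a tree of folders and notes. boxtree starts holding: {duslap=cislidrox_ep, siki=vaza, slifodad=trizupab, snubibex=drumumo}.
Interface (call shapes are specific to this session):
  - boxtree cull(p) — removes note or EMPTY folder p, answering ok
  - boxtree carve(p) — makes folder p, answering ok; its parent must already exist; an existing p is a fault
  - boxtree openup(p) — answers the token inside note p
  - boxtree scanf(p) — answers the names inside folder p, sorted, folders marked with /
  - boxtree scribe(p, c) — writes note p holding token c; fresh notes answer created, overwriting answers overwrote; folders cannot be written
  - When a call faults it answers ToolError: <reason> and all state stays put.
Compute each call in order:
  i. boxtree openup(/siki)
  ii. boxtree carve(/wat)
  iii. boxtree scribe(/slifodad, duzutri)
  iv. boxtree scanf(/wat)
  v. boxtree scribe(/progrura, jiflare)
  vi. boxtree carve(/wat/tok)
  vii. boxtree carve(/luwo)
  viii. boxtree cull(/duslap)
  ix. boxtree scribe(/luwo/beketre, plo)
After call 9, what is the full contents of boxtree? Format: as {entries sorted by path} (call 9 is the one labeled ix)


-> boxtree openup(p→/siki)
<- vaza
-> boxtree carve(p→/wat)
<- ok
-> boxtree scribe(p→/slifodad, c→duzutri)
<- overwrote
-> boxtree scanf(p→/wat)
<- []
-> boxtree scribe(p→/progrura, c→jiflare)
<- created
-> boxtree carve(p→/wat/tok)
<- ok
-> boxtree carve(p→/luwo)
<- ok
-> boxtree cull(p→/duslap)
<- ok
-> boxtree scribe(p→/luwo/beketre, c→plo)
<- created

Answer: {luwo/, luwo/beketre=plo, progrura=jiflare, siki=vaza, slifodad=duzutri, snubibex=drumumo, wat/, wat/tok/}


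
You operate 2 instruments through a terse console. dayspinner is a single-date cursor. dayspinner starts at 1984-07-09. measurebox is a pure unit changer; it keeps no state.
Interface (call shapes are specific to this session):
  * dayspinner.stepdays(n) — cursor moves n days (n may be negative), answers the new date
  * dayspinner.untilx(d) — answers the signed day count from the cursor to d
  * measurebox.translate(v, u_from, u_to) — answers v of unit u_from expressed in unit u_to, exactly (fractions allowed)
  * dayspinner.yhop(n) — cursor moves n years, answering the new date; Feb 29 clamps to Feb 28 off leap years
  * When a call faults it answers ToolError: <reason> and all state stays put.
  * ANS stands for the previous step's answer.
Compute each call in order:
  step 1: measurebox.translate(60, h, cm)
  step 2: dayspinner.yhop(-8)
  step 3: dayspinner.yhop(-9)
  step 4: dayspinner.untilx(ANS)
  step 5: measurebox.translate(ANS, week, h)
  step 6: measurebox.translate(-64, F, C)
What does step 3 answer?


>> measurebox.translate(v='60', u_from='h', u_to='cm')
<< ToolError: incompatible units
>> dayspinner.yhop(n='-8')
<< 1976-07-09
>> dayspinner.yhop(n='-9')
<< 1967-07-09
>> dayspinner.untilx(d='ANS')
<< 0
>> measurebox.translate(v='ANS', u_from='week', u_to='h')
<< 0
>> measurebox.translate(v='-64', u_from='F', u_to='C')
<< -160/3

Answer: 1967-07-09


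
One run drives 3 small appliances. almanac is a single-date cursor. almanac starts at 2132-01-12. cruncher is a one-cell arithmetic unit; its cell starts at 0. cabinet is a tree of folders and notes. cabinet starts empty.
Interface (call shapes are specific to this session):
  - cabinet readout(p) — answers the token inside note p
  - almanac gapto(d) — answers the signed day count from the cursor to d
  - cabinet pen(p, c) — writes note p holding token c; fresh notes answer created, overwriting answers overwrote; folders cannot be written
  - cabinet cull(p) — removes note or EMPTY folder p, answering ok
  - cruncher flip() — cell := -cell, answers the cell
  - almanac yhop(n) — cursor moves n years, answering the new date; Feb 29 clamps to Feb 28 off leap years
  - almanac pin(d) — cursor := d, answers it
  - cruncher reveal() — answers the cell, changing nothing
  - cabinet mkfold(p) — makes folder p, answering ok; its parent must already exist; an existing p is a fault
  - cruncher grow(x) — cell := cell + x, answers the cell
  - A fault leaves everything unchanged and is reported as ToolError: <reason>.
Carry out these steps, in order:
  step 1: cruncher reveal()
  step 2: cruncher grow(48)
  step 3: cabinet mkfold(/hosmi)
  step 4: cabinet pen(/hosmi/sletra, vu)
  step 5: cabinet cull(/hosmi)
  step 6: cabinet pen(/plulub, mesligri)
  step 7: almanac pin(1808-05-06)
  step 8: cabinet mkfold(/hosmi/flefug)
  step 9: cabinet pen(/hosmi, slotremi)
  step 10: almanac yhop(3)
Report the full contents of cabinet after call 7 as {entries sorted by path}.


Step: cruncher reveal[]
Result: 0
Step: cruncher grow[x: 48]
Result: 48
Step: cabinet mkfold[p: /hosmi]
Result: ok
Step: cabinet pen[p: /hosmi/sletra; c: vu]
Result: created
Step: cabinet cull[p: /hosmi]
Result: ToolError: not empty
Step: cabinet pen[p: /plulub; c: mesligri]
Result: created
Step: almanac pin[d: 1808-05-06]
Result: 1808-05-06
Step: cabinet mkfold[p: /hosmi/flefug]
Result: ok
Step: cabinet pen[p: /hosmi; c: slotremi]
Result: ToolError: is a directory
Step: almanac yhop[n: 3]
Result: 1811-05-06

Answer: {hosmi/, hosmi/sletra=vu, plulub=mesligri}


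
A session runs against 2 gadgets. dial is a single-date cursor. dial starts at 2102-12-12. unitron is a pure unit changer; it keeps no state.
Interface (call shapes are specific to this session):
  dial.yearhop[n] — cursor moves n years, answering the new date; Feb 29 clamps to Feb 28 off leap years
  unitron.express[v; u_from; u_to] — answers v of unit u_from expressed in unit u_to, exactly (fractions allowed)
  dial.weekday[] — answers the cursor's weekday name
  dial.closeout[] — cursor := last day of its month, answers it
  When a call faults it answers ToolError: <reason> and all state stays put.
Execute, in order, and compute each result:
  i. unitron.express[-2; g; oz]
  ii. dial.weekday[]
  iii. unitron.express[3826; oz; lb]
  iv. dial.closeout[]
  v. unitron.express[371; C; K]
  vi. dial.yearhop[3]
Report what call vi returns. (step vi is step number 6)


Answer: 2105-12-31

Derivation:
·→ unitron.express(v='-2', u_from='g', u_to='oz')
·← -3200000/45359237
·→ dial.weekday()
·← Tuesday
·→ unitron.express(v='3826', u_from='oz', u_to='lb')
·← 1913/8
·→ dial.closeout()
·← 2102-12-31
·→ unitron.express(v='371', u_from='C', u_to='K')
·← 12883/20
·→ dial.yearhop(n='3')
·← 2105-12-31


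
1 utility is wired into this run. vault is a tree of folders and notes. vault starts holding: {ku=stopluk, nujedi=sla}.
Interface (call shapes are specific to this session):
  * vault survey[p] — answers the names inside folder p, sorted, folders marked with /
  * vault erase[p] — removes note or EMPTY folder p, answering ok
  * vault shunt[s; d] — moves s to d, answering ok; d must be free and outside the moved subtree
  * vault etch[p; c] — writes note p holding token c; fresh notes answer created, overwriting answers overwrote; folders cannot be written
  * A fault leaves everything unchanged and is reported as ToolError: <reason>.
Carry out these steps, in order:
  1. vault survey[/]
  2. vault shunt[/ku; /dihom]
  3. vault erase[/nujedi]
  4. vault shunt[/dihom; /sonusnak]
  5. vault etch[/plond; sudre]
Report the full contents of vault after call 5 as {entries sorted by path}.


Answer: {plond=sudre, sonusnak=stopluk}

Derivation:
# 1. vault survey(/) -> [ku, nujedi]
# 2. vault shunt(/ku, /dihom) -> ok
# 3. vault erase(/nujedi) -> ok
# 4. vault shunt(/dihom, /sonusnak) -> ok
# 5. vault etch(/plond, sudre) -> created


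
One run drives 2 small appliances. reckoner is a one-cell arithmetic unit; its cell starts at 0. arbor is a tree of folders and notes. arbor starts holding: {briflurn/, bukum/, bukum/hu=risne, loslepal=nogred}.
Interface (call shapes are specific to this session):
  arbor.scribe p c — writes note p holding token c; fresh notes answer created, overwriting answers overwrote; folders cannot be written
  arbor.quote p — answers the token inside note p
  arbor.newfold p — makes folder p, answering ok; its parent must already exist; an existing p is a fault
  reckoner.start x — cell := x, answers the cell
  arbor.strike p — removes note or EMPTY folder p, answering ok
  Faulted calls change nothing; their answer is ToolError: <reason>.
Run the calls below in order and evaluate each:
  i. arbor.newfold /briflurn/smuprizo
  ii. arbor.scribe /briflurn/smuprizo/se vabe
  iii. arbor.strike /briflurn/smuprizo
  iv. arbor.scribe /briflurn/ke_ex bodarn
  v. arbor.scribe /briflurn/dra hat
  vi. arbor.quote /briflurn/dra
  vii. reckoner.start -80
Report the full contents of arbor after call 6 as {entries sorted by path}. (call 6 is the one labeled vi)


-> arbor.newfold(p=/briflurn/smuprizo)
<- ok
-> arbor.scribe(p=/briflurn/smuprizo/se, c=vabe)
<- created
-> arbor.strike(p=/briflurn/smuprizo)
<- ToolError: not empty
-> arbor.scribe(p=/briflurn/ke_ex, c=bodarn)
<- created
-> arbor.scribe(p=/briflurn/dra, c=hat)
<- created
-> arbor.quote(p=/briflurn/dra)
<- hat
-> reckoner.start(x=-80)
<- -80

Answer: {briflurn/, briflurn/dra=hat, briflurn/ke_ex=bodarn, briflurn/smuprizo/, briflurn/smuprizo/se=vabe, bukum/, bukum/hu=risne, loslepal=nogred}


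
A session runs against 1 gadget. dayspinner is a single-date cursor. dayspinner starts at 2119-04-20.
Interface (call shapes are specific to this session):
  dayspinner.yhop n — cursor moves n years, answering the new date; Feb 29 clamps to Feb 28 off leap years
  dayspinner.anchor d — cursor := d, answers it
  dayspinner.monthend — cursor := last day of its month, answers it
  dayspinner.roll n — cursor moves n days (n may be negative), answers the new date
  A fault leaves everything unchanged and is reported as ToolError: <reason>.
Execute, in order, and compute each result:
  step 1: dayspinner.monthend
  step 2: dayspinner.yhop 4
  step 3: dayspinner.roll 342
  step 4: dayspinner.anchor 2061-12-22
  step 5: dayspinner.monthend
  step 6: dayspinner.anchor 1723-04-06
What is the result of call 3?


Answer: 2124-04-06

Derivation:
==> monthend()
<== 2119-04-30
==> yhop(n=4)
<== 2123-04-30
==> roll(n=342)
<== 2124-04-06
==> anchor(d=2061-12-22)
<== 2061-12-22
==> monthend()
<== 2061-12-31
==> anchor(d=1723-04-06)
<== 1723-04-06


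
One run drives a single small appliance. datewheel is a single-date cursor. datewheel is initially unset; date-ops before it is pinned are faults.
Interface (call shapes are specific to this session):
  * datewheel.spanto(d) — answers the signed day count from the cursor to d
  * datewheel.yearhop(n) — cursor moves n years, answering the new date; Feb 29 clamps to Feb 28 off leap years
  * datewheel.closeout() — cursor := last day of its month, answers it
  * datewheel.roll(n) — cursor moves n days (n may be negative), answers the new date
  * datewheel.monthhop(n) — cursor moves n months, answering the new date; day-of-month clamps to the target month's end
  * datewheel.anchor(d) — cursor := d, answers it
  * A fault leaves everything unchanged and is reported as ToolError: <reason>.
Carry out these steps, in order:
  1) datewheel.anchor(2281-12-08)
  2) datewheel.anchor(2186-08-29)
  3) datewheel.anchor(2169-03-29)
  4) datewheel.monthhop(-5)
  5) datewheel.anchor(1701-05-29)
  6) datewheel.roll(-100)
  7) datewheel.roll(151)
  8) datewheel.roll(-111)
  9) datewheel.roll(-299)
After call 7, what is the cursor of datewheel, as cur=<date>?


Answer: cur=1701-07-19

Derivation:
Step: datewheel.anchor[2281-12-08]
Result: 2281-12-08
Step: datewheel.anchor[2186-08-29]
Result: 2186-08-29
Step: datewheel.anchor[2169-03-29]
Result: 2169-03-29
Step: datewheel.monthhop[-5]
Result: 2168-10-29
Step: datewheel.anchor[1701-05-29]
Result: 1701-05-29
Step: datewheel.roll[-100]
Result: 1701-02-18
Step: datewheel.roll[151]
Result: 1701-07-19
Step: datewheel.roll[-111]
Result: 1701-03-30
Step: datewheel.roll[-299]
Result: 1700-06-04


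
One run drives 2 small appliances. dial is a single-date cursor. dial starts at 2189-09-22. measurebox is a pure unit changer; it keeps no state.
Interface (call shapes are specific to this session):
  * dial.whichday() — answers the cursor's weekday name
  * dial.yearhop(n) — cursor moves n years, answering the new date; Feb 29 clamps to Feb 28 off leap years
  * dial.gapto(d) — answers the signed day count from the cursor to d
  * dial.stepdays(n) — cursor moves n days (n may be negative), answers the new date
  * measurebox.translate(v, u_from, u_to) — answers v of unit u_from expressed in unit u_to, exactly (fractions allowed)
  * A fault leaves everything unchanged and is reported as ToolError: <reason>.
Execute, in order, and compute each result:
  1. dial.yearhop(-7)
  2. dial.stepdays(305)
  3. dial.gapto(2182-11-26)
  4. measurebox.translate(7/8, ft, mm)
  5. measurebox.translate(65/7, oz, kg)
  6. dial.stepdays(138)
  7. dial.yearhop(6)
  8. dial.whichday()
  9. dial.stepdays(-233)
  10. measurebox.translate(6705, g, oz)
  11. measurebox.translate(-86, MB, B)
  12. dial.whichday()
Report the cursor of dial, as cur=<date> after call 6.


Answer: cur=2183-12-09

Derivation:
>> yearhop(n=-7)
<< 2182-09-22
>> stepdays(n=305)
<< 2183-07-24
>> gapto(d=2182-11-26)
<< -240
>> translate(v=7/8, u_from=ft, u_to=mm)
<< 2667/10
>> translate(v=65/7, u_from=oz, u_to=kg)
<< 84238583/320000000
>> stepdays(n=138)
<< 2183-12-09
>> yearhop(n=6)
<< 2189-12-09
>> whichday()
<< Wednesday
>> stepdays(n=-233)
<< 2189-04-20
>> translate(v=6705, u_from=g, u_to=oz)
<< 10728000000/45359237
>> translate(v=-86, u_from=MB, u_to=B)
<< -86000000
>> whichday()
<< Monday


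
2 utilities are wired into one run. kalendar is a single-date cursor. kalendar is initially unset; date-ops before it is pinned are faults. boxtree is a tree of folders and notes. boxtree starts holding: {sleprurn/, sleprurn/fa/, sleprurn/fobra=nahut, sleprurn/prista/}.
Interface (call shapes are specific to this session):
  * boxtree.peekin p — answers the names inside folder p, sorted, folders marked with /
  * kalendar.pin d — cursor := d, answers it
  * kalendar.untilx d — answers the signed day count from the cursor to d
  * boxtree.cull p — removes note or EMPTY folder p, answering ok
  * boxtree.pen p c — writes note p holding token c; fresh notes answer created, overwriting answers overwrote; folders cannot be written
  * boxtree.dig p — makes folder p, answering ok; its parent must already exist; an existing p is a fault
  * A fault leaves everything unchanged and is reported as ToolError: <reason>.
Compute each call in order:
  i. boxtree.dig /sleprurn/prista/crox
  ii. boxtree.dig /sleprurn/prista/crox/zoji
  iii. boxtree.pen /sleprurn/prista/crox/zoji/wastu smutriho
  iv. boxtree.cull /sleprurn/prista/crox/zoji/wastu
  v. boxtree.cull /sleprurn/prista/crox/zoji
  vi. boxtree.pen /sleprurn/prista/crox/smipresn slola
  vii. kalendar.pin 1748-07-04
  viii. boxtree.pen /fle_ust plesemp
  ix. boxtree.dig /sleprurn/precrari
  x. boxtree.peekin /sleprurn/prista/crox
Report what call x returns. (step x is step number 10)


Answer: [smipresn]

Derivation:
CALL boxtree.dig[p: /sleprurn/prista/crox]
RET  ok
CALL boxtree.dig[p: /sleprurn/prista/crox/zoji]
RET  ok
CALL boxtree.pen[p: /sleprurn/prista/crox/zoji/wastu; c: smutriho]
RET  created
CALL boxtree.cull[p: /sleprurn/prista/crox/zoji/wastu]
RET  ok
CALL boxtree.cull[p: /sleprurn/prista/crox/zoji]
RET  ok
CALL boxtree.pen[p: /sleprurn/prista/crox/smipresn; c: slola]
RET  created
CALL kalendar.pin[d: 1748-07-04]
RET  1748-07-04
CALL boxtree.pen[p: /fle_ust; c: plesemp]
RET  created
CALL boxtree.dig[p: /sleprurn/precrari]
RET  ok
CALL boxtree.peekin[p: /sleprurn/prista/crox]
RET  [smipresn]


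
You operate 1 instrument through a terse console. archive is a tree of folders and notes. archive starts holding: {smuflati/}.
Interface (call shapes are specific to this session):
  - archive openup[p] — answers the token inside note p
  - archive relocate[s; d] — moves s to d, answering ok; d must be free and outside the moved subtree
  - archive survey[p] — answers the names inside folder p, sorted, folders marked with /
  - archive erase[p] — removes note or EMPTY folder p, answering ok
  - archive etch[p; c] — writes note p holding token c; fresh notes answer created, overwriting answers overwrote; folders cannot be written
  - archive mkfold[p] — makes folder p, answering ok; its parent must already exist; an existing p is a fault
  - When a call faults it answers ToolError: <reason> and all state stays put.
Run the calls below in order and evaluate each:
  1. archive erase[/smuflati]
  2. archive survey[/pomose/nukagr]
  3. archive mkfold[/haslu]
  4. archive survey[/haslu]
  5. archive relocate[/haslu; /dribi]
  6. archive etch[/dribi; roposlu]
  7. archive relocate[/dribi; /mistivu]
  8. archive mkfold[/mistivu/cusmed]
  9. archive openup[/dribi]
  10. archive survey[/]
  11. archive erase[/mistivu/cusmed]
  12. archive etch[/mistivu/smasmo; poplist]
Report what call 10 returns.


Answer: [mistivu/]

Derivation:
> archive erase p→/smuflati
[out] ok
> archive survey p→/pomose/nukagr
[out] ToolError: not found
> archive mkfold p→/haslu
[out] ok
> archive survey p→/haslu
[out] []
> archive relocate s→/haslu d→/dribi
[out] ok
> archive etch p→/dribi c→roposlu
[out] ToolError: is a directory
> archive relocate s→/dribi d→/mistivu
[out] ok
> archive mkfold p→/mistivu/cusmed
[out] ok
> archive openup p→/dribi
[out] ToolError: not found
> archive survey p→/
[out] [mistivu/]
> archive erase p→/mistivu/cusmed
[out] ok
> archive etch p→/mistivu/smasmo c→poplist
[out] created


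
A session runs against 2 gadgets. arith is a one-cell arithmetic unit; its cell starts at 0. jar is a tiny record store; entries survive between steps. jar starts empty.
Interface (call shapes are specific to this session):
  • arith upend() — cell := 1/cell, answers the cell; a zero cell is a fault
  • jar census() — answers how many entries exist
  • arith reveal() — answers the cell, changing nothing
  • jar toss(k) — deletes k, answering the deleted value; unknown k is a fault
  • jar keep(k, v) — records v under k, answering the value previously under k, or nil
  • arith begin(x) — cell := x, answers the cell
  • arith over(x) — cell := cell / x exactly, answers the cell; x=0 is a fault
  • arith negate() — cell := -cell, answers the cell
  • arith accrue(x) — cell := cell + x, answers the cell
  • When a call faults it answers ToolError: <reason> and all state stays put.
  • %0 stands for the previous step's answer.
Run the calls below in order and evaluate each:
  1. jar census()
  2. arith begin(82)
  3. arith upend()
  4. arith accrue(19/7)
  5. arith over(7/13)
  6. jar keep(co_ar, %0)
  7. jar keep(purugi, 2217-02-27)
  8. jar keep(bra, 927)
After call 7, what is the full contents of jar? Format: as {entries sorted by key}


Answer: {co_ar=20345/4018, purugi=2217-02-27}

Derivation:
·→ jar census()
·← 0
·→ arith begin(x='82')
·← 82
·→ arith upend()
·← 1/82
·→ arith accrue(x='19/7')
·← 1565/574
·→ arith over(x='7/13')
·← 20345/4018
·→ jar keep(k='co_ar', v='%0')
·← nil
·→ jar keep(k='purugi', v='2217-02-27')
·← nil
·→ jar keep(k='bra', v='927')
·← nil


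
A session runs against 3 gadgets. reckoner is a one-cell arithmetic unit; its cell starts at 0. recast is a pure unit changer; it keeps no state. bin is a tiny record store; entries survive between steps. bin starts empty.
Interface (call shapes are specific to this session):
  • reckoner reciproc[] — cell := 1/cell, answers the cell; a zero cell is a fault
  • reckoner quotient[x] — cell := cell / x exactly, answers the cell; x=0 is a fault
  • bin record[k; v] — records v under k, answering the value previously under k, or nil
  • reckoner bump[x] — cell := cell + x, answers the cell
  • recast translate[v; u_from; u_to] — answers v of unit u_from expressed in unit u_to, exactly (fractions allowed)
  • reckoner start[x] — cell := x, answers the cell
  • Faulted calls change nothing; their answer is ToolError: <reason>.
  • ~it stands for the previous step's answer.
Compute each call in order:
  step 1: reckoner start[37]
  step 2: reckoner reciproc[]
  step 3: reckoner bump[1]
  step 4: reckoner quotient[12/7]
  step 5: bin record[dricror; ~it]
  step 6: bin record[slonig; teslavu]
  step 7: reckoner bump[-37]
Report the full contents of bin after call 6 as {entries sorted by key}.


% reckoner start x='37'
= 37
% reckoner reciproc
= 1/37
% reckoner bump x='1'
= 38/37
% reckoner quotient x='12/7'
= 133/222
% bin record k='dricror' v='~it'
= nil
% bin record k='slonig' v='teslavu'
= nil
% reckoner bump x='-37'
= -8081/222

Answer: {dricror=133/222, slonig=teslavu}


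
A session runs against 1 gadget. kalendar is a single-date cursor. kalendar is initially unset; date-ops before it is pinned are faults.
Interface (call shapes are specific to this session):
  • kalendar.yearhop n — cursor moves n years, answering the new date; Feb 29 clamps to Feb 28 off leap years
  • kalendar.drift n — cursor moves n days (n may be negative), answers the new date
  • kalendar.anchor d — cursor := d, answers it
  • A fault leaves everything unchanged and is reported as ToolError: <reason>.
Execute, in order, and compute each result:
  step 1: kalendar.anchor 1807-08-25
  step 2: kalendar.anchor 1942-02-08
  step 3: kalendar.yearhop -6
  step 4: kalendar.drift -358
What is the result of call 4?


Answer: 1935-02-15

Derivation:
CALL kalendar.anchor[d='1807-08-25']
RET  1807-08-25
CALL kalendar.anchor[d='1942-02-08']
RET  1942-02-08
CALL kalendar.yearhop[n='-6']
RET  1936-02-08
CALL kalendar.drift[n='-358']
RET  1935-02-15


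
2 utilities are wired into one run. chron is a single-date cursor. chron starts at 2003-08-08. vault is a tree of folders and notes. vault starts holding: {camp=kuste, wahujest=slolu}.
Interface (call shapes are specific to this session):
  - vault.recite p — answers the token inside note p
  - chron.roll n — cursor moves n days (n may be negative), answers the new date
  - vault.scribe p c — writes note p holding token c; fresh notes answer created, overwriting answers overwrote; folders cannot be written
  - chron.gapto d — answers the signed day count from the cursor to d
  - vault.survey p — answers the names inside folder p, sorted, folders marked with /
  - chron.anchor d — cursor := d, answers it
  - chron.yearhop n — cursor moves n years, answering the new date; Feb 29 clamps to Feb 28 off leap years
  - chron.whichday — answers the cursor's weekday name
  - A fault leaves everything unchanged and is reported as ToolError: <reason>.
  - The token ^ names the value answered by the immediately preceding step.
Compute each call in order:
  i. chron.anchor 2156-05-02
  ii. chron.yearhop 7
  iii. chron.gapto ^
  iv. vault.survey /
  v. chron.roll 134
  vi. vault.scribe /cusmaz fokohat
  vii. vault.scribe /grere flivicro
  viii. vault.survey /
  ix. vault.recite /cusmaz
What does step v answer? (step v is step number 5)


Answer: 2163-09-13

Derivation:
→ chron.anchor(d→2156-05-02)
← 2156-05-02
→ chron.yearhop(n→7)
← 2163-05-02
→ chron.gapto(d→^)
← 0
→ vault.survey(p→/)
← [camp, wahujest]
→ chron.roll(n→134)
← 2163-09-13
→ vault.scribe(p→/cusmaz, c→fokohat)
← created
→ vault.scribe(p→/grere, c→flivicro)
← created
→ vault.survey(p→/)
← [camp, cusmaz, grere, wahujest]
→ vault.recite(p→/cusmaz)
← fokohat


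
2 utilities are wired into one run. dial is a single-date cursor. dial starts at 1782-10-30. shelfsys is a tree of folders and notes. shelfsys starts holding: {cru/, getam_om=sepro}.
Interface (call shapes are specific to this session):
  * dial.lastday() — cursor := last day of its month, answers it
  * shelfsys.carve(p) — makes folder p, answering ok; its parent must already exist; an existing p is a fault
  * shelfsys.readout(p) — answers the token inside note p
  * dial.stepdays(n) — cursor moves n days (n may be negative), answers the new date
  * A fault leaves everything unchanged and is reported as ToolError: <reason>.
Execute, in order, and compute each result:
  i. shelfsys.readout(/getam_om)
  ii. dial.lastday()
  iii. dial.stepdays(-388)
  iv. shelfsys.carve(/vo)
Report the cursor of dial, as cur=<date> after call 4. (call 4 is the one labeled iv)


>> shelfsys.readout(p='/getam_om')
<< sepro
>> dial.lastday()
<< 1782-10-31
>> dial.stepdays(n='-388')
<< 1781-10-08
>> shelfsys.carve(p='/vo')
<< ok

Answer: cur=1781-10-08


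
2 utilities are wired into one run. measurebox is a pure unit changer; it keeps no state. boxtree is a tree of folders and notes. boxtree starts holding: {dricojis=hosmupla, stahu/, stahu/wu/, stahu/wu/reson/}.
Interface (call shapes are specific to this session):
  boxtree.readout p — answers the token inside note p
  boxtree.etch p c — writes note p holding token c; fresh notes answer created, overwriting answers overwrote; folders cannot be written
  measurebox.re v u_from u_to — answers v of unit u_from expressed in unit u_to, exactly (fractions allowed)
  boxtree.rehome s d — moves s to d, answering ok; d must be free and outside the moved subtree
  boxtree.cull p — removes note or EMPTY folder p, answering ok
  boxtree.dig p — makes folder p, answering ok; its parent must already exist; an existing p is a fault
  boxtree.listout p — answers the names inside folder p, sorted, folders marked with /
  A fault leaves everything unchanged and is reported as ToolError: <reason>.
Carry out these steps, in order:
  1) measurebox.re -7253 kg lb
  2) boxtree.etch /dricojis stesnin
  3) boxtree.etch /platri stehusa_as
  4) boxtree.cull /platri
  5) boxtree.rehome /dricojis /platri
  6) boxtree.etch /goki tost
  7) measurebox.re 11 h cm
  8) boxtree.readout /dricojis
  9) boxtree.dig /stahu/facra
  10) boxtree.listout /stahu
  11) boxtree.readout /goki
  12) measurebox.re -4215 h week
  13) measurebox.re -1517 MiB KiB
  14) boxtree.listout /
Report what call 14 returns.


==> re(-7253, kg, lb)
<== -725300000000/45359237
==> etch(/dricojis, stesnin)
<== overwrote
==> etch(/platri, stehusa_as)
<== created
==> cull(/platri)
<== ok
==> rehome(/dricojis, /platri)
<== ok
==> etch(/goki, tost)
<== created
==> re(11, h, cm)
<== ToolError: incompatible units
==> readout(/dricojis)
<== ToolError: not found
==> dig(/stahu/facra)
<== ok
==> listout(/stahu)
<== [facra/, wu/]
==> readout(/goki)
<== tost
==> re(-4215, h, week)
<== -1405/56
==> re(-1517, MiB, KiB)
<== -1553408
==> listout(/)
<== [goki, platri, stahu/]

Answer: [goki, platri, stahu/]


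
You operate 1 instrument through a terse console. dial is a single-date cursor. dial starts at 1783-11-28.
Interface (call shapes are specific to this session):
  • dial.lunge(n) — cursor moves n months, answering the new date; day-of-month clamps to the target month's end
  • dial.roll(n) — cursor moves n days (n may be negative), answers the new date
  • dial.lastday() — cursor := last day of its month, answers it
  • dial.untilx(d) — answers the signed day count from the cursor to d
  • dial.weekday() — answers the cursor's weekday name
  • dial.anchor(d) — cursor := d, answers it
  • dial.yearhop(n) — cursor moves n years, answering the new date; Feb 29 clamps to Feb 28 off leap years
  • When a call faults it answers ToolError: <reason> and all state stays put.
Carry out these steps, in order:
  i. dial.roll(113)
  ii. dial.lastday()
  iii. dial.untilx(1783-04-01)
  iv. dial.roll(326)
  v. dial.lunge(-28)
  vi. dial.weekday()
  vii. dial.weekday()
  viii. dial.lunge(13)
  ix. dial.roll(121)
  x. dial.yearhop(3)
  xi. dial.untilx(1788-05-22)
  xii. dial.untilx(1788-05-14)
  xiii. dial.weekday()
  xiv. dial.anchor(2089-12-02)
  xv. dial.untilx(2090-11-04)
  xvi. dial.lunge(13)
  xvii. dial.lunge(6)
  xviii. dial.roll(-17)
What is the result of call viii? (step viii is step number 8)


> dial.roll n='113'
  1784-03-20
> dial.lastday
  1784-03-31
> dial.untilx d='1783-04-01'
  -365
> dial.roll n='326'
  1785-02-20
> dial.lunge n='-28'
  1782-10-20
> dial.weekday
  Sunday
> dial.weekday
  Sunday
> dial.lunge n='13'
  1783-11-20
> dial.roll n='121'
  1784-03-20
> dial.yearhop n='3'
  1787-03-20
> dial.untilx d='1788-05-22'
  429
> dial.untilx d='1788-05-14'
  421
> dial.weekday
  Tuesday
> dial.anchor d='2089-12-02'
  2089-12-02
> dial.untilx d='2090-11-04'
  337
> dial.lunge n='13'
  2091-01-02
> dial.lunge n='6'
  2091-07-02
> dial.roll n='-17'
  2091-06-15

Answer: 1783-11-20


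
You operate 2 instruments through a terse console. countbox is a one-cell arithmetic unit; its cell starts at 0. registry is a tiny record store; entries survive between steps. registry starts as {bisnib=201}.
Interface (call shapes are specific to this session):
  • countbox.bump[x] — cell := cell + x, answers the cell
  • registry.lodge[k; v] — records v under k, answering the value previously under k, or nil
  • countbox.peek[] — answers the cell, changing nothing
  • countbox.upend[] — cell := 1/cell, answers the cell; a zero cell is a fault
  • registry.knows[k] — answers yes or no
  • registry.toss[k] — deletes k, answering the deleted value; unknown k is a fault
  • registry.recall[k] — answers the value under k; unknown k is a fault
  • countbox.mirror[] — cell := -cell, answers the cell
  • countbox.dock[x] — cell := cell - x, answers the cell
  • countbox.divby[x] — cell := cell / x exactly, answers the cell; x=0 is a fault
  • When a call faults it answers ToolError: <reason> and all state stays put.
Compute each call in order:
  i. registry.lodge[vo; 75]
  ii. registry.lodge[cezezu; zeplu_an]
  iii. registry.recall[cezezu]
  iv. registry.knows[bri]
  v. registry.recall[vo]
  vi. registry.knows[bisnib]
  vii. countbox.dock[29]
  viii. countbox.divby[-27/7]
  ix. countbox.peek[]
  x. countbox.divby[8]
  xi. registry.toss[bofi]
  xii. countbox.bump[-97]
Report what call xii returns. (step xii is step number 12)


→ registry.lodge(vo, 75)
← nil
→ registry.lodge(cezezu, zeplu_an)
← nil
→ registry.recall(cezezu)
← zeplu_an
→ registry.knows(bri)
← no
→ registry.recall(vo)
← 75
→ registry.knows(bisnib)
← yes
→ countbox.dock(29)
← -29
→ countbox.divby(-27/7)
← 203/27
→ countbox.peek()
← 203/27
→ countbox.divby(8)
← 203/216
→ registry.toss(bofi)
← ToolError: no such key bofi
→ countbox.bump(-97)
← -20749/216

Answer: -20749/216


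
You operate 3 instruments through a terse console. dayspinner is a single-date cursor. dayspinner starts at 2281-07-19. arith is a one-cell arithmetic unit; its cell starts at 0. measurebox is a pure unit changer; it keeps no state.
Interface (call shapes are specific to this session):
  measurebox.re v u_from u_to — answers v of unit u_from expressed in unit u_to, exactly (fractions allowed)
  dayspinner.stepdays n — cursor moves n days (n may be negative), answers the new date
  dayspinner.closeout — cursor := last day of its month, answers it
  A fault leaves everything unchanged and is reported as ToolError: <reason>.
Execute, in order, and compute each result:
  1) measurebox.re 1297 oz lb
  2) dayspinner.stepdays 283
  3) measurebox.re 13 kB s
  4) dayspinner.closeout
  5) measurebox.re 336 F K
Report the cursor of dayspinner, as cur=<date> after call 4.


Do: measurebox.re[v: 1297; u_from: oz; u_to: lb]
See: 1297/16
Do: dayspinner.stepdays[n: 283]
See: 2282-04-28
Do: measurebox.re[v: 13; u_from: kB; u_to: s]
See: ToolError: incompatible units
Do: dayspinner.closeout[]
See: 2282-04-30
Do: measurebox.re[v: 336; u_from: F; u_to: K]
See: 79567/180

Answer: cur=2282-04-30


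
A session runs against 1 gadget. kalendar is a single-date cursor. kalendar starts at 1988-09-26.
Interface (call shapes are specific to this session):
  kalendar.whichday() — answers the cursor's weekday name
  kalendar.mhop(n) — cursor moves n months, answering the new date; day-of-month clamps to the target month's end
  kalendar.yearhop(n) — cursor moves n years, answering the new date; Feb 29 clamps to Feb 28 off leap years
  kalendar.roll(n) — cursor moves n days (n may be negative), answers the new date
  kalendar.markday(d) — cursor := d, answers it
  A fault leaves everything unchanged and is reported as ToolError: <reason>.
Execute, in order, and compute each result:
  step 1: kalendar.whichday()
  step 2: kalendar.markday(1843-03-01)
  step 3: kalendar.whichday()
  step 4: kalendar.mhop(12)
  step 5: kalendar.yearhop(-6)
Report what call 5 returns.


→ kalendar.whichday()
← Monday
→ kalendar.markday(d→1843-03-01)
← 1843-03-01
→ kalendar.whichday()
← Wednesday
→ kalendar.mhop(n→12)
← 1844-03-01
→ kalendar.yearhop(n→-6)
← 1838-03-01

Answer: 1838-03-01


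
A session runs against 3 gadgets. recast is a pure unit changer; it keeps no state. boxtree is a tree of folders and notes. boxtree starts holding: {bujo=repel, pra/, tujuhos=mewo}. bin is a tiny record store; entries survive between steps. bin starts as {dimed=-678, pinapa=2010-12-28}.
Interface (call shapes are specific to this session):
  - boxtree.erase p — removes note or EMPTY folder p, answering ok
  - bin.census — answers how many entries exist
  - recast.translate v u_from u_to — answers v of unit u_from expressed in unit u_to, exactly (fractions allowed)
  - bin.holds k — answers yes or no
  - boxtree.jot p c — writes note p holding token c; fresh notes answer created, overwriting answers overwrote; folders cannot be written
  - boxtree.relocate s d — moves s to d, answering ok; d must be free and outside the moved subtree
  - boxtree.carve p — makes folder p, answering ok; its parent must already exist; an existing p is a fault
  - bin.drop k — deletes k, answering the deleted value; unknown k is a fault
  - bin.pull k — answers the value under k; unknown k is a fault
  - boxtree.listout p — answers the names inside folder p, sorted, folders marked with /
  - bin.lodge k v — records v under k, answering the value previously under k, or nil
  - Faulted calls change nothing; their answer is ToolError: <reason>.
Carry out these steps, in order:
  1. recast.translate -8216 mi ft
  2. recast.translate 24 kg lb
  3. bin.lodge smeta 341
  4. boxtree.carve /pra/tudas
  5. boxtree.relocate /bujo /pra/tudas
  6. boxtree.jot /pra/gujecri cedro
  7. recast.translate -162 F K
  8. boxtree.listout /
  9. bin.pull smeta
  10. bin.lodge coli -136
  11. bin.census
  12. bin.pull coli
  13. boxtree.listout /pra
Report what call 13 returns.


Answer: [gujecri, tudas/]

Derivation:
==> recast.translate(v: -8216, u_from: mi, u_to: ft)
<== -43380480
==> recast.translate(v: 24, u_from: kg, u_to: lb)
<== 2400000000/45359237
==> bin.lodge(k: smeta, v: 341)
<== nil
==> boxtree.carve(p: /pra/tudas)
<== ok
==> boxtree.relocate(s: /bujo, d: /pra/tudas)
<== ToolError: exists
==> boxtree.jot(p: /pra/gujecri, c: cedro)
<== created
==> recast.translate(v: -162, u_from: F, u_to: K)
<== 29767/180
==> boxtree.listout(p: /)
<== [bujo, pra/, tujuhos]
==> bin.pull(k: smeta)
<== 341
==> bin.lodge(k: coli, v: -136)
<== nil
==> bin.census()
<== 4
==> bin.pull(k: coli)
<== -136
==> boxtree.listout(p: /pra)
<== [gujecri, tudas/]


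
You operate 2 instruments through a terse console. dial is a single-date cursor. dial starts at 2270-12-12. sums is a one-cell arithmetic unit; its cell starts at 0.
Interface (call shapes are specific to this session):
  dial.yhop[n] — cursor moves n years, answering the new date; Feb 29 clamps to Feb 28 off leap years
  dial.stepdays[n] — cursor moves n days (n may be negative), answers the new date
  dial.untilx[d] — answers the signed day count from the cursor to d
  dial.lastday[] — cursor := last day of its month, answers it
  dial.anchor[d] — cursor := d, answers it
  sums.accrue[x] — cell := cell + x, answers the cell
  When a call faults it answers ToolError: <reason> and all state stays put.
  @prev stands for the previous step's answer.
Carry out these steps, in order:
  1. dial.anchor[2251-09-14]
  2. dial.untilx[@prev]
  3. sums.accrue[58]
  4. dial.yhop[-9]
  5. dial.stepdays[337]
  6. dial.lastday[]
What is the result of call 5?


Answer: 2243-08-17

Derivation:
Now I run dial.anchor(d→2251-09-14), giving 2251-09-14.
Next I call dial.untilx(d→@prev), and see 0.
Using sums.accrue(x→58), and see 58.
I run dial.yhop(n→-9), → 2242-09-14.
I run dial.stepdays(n→337), and get 2243-08-17.
Then dial.lastday(), which returns 2243-08-31.


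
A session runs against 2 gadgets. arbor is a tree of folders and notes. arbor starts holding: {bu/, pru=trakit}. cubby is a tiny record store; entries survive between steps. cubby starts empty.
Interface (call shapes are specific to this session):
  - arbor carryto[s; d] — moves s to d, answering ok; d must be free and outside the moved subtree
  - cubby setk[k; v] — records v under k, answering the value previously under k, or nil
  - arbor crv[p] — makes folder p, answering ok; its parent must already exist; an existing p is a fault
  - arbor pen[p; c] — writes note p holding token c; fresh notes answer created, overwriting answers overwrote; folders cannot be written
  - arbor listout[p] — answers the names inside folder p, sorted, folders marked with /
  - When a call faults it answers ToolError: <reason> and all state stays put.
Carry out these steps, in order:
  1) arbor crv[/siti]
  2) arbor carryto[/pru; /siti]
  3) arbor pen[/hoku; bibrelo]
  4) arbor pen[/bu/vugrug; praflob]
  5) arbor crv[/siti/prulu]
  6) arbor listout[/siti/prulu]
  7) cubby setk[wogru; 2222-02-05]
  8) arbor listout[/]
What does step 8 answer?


Answer: [bu/, hoku, pru, siti/]

Derivation:
% arbor crv(p='/siti') == ok
% arbor carryto(s='/pru', d='/siti') == ToolError: exists
% arbor pen(p='/hoku', c='bibrelo') == created
% arbor pen(p='/bu/vugrug', c='praflob') == created
% arbor crv(p='/siti/prulu') == ok
% arbor listout(p='/siti/prulu') == []
% cubby setk(k='wogru', v='2222-02-05') == nil
% arbor listout(p='/') == [bu/, hoku, pru, siti/]
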